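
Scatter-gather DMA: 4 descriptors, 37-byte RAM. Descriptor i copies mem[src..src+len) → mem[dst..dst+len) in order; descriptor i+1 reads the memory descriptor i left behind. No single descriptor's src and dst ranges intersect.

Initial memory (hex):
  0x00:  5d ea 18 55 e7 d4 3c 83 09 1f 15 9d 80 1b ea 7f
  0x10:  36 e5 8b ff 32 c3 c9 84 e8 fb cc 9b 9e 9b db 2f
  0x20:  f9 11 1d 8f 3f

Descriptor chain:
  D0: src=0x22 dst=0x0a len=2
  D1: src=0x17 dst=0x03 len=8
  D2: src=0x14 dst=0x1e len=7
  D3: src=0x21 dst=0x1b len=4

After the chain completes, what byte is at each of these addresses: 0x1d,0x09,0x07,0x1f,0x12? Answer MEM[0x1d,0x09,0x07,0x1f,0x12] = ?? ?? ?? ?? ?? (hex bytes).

#0 dst[0x0a+2] := {0x1d,0x8f}
#1 dst[0x03+8] := {0x84,0xe8,0xfb,0xcc,0x9b,0x9e,0x9b,0xdb}
#2 dst[0x1e+7] := {0x32,0xc3,0xc9,0x84,0xe8,0xfb,0xcc}
#3 dst[0x1b+4] := {0x84,0xe8,0xfb,0xcc}
query mem[0x1d]=0xfb, mem[0x09]=0x9b, mem[0x07]=0x9b, mem[0x1f]=0xc3, mem[0x12]=0x8b

MEM[0x1d,0x09,0x07,0x1f,0x12] = fb 9b 9b c3 8b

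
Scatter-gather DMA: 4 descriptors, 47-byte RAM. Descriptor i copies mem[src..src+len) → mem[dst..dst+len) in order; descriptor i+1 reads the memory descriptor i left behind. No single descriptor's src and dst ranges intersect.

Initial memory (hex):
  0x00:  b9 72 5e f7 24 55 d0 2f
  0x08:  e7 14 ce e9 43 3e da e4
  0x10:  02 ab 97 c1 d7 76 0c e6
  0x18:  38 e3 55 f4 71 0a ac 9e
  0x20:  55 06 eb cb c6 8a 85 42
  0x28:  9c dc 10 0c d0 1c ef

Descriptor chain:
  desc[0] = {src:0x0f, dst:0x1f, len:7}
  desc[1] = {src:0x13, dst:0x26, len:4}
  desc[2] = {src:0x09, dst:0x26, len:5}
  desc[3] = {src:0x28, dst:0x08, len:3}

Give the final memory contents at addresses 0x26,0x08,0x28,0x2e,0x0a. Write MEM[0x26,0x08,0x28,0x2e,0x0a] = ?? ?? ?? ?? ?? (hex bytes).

MEM[0x26,0x08,0x28,0x2e,0x0a] = 14 e9 e9 ef 3e

  after D0: wrote 7B at 0x1f = e402ab97c1d776
  after D1: wrote 4B at 0x26 = c1d7760c
  after D2: wrote 5B at 0x26 = 14cee9433e
  after D3: wrote 3B at 0x08 = e9433e
query mem[0x26]=0x14, mem[0x08]=0xe9, mem[0x28]=0xe9, mem[0x2e]=0xef, mem[0x0a]=0x3e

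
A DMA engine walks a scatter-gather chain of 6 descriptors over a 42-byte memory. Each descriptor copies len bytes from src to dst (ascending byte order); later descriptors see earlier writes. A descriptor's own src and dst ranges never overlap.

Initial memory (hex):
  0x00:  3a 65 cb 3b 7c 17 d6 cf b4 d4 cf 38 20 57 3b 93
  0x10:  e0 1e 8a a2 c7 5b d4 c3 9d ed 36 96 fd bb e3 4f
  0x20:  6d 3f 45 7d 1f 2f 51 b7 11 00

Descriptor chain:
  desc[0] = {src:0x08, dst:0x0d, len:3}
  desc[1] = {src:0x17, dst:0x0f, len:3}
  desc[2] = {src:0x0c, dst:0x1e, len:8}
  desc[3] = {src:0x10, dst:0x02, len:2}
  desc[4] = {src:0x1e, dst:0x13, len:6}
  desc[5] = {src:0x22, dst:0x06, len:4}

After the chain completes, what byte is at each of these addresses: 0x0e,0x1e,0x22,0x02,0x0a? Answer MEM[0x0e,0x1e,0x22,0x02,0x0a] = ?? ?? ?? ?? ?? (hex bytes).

#0 dst[0x0d+3] := {0xb4,0xd4,0xcf}
#1 dst[0x0f+3] := {0xc3,0x9d,0xed}
#2 dst[0x1e+8] := {0x20,0xb4,0xd4,0xc3,0x9d,0xed,0x8a,0xa2}
#3 dst[0x02+2] := {0x9d,0xed}
#4 dst[0x13+6] := {0x20,0xb4,0xd4,0xc3,0x9d,0xed}
#5 dst[0x06+4] := {0x9d,0xed,0x8a,0xa2}
query mem[0x0e]=0xd4, mem[0x1e]=0x20, mem[0x22]=0x9d, mem[0x02]=0x9d, mem[0x0a]=0xcf

MEM[0x0e,0x1e,0x22,0x02,0x0a] = d4 20 9d 9d cf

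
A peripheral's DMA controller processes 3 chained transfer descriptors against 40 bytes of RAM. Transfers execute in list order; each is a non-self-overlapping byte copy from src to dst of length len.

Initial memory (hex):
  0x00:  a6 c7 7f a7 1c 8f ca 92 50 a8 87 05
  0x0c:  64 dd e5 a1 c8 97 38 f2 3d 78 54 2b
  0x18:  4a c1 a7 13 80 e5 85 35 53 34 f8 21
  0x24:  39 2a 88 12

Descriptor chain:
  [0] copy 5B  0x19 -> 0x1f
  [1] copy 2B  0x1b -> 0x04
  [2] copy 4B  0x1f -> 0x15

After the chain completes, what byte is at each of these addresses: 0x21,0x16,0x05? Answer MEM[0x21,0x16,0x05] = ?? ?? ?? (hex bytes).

[0] 0x19->0x1f len=5 : c1 a7 13 80 e5
[1] 0x1b->0x04 len=2 : 13 80
[2] 0x1f->0x15 len=4 : c1 a7 13 80
query mem[0x21]=0x13, mem[0x16]=0xa7, mem[0x05]=0x80

MEM[0x21,0x16,0x05] = 13 a7 80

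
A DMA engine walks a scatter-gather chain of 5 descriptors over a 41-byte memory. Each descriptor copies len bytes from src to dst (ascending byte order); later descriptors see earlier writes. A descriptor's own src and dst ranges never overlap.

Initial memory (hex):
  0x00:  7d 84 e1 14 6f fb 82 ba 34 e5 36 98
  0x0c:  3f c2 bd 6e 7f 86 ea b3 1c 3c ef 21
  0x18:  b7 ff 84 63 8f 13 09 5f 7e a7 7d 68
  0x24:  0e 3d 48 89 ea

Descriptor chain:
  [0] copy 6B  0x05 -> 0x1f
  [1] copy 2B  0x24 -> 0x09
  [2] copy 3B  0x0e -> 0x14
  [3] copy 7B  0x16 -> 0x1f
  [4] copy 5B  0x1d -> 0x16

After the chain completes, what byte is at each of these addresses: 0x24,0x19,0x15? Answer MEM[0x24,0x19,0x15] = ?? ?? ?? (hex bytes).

MEM[0x24,0x19,0x15] = 63 21 6e

#0 dst[0x1f+6] := {0xfb,0x82,0xba,0x34,0xe5,0x36}
#1 dst[0x09+2] := {0x36,0x3d}
#2 dst[0x14+3] := {0xbd,0x6e,0x7f}
#3 dst[0x1f+7] := {0x7f,0x21,0xb7,0xff,0x84,0x63,0x8f}
#4 dst[0x16+5] := {0x13,0x09,0x7f,0x21,0xb7}
query mem[0x24]=0x63, mem[0x19]=0x21, mem[0x15]=0x6e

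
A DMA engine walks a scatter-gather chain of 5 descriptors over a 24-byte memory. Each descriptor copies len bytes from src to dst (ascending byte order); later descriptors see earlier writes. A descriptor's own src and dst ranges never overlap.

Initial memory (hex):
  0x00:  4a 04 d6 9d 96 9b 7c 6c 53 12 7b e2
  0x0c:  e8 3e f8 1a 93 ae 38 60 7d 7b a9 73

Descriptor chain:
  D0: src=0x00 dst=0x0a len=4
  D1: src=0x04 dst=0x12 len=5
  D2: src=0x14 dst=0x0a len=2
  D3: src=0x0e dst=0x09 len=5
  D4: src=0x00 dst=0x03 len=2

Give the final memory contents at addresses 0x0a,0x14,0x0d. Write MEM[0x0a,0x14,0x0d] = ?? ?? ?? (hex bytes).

MEM[0x0a,0x14,0x0d] = 1a 7c 96

#0 dst[0x0a+4] := {0x4a,0x04,0xd6,0x9d}
#1 dst[0x12+5] := {0x96,0x9b,0x7c,0x6c,0x53}
#2 dst[0x0a+2] := {0x7c,0x6c}
#3 dst[0x09+5] := {0xf8,0x1a,0x93,0xae,0x96}
#4 dst[0x03+2] := {0x4a,0x04}
query mem[0x0a]=0x1a, mem[0x14]=0x7c, mem[0x0d]=0x96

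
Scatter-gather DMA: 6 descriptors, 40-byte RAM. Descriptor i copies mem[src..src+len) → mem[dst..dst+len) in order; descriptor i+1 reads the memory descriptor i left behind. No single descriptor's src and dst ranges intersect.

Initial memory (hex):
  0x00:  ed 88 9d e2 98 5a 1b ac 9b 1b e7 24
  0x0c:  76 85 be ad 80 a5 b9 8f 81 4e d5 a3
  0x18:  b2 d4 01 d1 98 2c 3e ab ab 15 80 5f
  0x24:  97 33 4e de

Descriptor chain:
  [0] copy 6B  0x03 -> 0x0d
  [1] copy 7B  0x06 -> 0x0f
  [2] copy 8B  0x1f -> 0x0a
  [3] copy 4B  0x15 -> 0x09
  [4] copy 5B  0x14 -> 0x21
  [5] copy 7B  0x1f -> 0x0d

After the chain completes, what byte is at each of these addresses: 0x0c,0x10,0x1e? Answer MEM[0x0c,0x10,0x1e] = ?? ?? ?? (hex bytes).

#0 dst[0x0d+6] := {0xe2,0x98,0x5a,0x1b,0xac,0x9b}
#1 dst[0x0f+7] := {0x1b,0xac,0x9b,0x1b,0xe7,0x24,0x76}
#2 dst[0x0a+8] := {0xab,0xab,0x15,0x80,0x5f,0x97,0x33,0x4e}
#3 dst[0x09+4] := {0x76,0xd5,0xa3,0xb2}
#4 dst[0x21+5] := {0x24,0x76,0xd5,0xa3,0xb2}
#5 dst[0x0d+7] := {0xab,0xab,0x24,0x76,0xd5,0xa3,0xb2}
query mem[0x0c]=0xb2, mem[0x10]=0x76, mem[0x1e]=0x3e

MEM[0x0c,0x10,0x1e] = b2 76 3e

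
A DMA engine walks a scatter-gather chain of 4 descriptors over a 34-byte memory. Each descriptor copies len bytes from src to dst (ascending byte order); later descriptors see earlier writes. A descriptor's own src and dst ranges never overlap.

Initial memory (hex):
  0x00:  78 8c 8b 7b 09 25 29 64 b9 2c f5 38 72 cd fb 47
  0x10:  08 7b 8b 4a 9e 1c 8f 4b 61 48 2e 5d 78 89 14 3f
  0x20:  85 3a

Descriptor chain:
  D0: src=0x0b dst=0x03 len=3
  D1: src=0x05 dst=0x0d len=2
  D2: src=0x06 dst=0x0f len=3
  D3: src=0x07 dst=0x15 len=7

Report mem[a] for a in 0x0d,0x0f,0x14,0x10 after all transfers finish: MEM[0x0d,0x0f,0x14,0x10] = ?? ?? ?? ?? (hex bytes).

#0 dst[0x03+3] := {0x38,0x72,0xcd}
#1 dst[0x0d+2] := {0xcd,0x29}
#2 dst[0x0f+3] := {0x29,0x64,0xb9}
#3 dst[0x15+7] := {0x64,0xb9,0x2c,0xf5,0x38,0x72,0xcd}
query mem[0x0d]=0xcd, mem[0x0f]=0x29, mem[0x14]=0x9e, mem[0x10]=0x64

MEM[0x0d,0x0f,0x14,0x10] = cd 29 9e 64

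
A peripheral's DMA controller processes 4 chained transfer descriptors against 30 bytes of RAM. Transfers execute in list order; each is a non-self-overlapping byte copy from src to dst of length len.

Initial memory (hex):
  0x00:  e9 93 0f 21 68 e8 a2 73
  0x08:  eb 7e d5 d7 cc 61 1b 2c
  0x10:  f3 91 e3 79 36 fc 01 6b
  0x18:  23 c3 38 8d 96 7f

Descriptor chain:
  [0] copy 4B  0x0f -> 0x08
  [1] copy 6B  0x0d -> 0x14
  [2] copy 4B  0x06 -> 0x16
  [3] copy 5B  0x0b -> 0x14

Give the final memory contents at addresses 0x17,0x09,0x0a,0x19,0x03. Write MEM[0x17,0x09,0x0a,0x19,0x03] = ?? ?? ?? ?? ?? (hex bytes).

D0: mem[0x08..0x0b] <- [2c f3 91 e3]
D1: mem[0x14..0x19] <- [61 1b 2c f3 91 e3]
D2: mem[0x16..0x19] <- [a2 73 2c f3]
D3: mem[0x14..0x18] <- [e3 cc 61 1b 2c]
query mem[0x17]=0x1b, mem[0x09]=0xf3, mem[0x0a]=0x91, mem[0x19]=0xf3, mem[0x03]=0x21

MEM[0x17,0x09,0x0a,0x19,0x03] = 1b f3 91 f3 21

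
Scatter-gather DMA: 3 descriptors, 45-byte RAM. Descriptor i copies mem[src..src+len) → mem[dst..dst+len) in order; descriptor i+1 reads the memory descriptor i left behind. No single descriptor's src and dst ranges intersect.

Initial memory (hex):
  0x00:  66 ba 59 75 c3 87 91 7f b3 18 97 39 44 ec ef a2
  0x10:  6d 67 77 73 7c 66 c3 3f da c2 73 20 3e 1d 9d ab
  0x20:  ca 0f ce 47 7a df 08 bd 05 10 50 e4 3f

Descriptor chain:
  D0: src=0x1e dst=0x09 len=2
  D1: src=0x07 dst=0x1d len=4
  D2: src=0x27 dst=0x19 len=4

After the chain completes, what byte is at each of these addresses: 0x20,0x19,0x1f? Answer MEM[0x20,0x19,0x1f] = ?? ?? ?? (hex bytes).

D0: mem[0x09..0x0a] <- [9d ab]
D1: mem[0x1d..0x20] <- [7f b3 9d ab]
D2: mem[0x19..0x1c] <- [bd 05 10 50]
query mem[0x20]=0xab, mem[0x19]=0xbd, mem[0x1f]=0x9d

MEM[0x20,0x19,0x1f] = ab bd 9d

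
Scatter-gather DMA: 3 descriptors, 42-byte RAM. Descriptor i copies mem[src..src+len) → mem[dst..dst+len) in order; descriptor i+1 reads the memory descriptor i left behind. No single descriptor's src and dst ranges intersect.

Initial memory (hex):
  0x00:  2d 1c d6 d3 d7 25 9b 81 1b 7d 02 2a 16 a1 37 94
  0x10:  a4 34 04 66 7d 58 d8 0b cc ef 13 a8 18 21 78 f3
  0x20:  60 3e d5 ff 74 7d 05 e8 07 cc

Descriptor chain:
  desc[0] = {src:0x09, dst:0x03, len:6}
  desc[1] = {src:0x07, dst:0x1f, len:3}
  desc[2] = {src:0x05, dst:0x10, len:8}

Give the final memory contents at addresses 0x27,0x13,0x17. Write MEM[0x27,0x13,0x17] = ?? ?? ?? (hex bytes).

MEM[0x27,0x13,0x17] = e8 37 16

D0: mem[0x03..0x08] <- [7d 02 2a 16 a1 37]
D1: mem[0x1f..0x21] <- [a1 37 7d]
D2: mem[0x10..0x17] <- [2a 16 a1 37 7d 02 2a 16]
query mem[0x27]=0xe8, mem[0x13]=0x37, mem[0x17]=0x16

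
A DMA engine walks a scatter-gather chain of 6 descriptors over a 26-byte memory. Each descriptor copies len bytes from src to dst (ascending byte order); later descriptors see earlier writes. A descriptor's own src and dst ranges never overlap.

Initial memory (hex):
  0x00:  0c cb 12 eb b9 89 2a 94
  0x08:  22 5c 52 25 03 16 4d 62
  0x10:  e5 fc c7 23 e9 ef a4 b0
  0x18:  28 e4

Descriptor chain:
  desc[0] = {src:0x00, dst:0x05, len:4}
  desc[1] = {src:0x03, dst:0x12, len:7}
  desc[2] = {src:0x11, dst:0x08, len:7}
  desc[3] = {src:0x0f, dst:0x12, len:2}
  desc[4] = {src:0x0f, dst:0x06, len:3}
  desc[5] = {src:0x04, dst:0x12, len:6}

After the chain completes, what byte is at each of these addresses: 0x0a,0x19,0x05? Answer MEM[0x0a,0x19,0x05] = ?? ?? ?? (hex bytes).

  after D0: wrote 4B at 0x05 = 0ccb12eb
  after D1: wrote 7B at 0x12 = ebb90ccb12eb5c
  after D2: wrote 7B at 0x08 = fcebb90ccb12eb
  after D3: wrote 2B at 0x12 = 62e5
  after D4: wrote 3B at 0x06 = 62e5fc
  after D5: wrote 6B at 0x12 = b90c62e5fceb
query mem[0x0a]=0xb9, mem[0x19]=0xe4, mem[0x05]=0x0c

MEM[0x0a,0x19,0x05] = b9 e4 0c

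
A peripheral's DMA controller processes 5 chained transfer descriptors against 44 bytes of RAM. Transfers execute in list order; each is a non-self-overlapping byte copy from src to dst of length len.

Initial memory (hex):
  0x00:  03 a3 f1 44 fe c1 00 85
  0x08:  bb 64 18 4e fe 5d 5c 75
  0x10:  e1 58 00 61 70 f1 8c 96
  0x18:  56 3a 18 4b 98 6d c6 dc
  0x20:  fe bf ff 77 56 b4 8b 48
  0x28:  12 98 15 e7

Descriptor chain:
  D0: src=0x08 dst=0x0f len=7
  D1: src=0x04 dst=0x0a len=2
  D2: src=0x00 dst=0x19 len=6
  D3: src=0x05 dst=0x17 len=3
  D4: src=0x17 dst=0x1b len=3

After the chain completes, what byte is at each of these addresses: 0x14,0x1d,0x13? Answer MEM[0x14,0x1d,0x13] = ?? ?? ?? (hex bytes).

MEM[0x14,0x1d,0x13] = 5d 85 fe

#0 dst[0x0f+7] := {0xbb,0x64,0x18,0x4e,0xfe,0x5d,0x5c}
#1 dst[0x0a+2] := {0xfe,0xc1}
#2 dst[0x19+6] := {0x03,0xa3,0xf1,0x44,0xfe,0xc1}
#3 dst[0x17+3] := {0xc1,0x00,0x85}
#4 dst[0x1b+3] := {0xc1,0x00,0x85}
query mem[0x14]=0x5d, mem[0x1d]=0x85, mem[0x13]=0xfe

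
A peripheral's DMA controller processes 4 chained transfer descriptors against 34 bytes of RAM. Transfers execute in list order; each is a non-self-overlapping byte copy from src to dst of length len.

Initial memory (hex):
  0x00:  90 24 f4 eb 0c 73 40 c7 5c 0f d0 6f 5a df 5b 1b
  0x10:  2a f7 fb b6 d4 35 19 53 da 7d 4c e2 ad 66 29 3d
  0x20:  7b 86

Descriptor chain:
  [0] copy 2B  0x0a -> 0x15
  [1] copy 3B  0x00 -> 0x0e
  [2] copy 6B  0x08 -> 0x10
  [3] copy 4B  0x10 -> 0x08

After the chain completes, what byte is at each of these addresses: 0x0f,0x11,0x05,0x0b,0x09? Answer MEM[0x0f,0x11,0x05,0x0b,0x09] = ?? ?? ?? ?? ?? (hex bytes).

MEM[0x0f,0x11,0x05,0x0b,0x09] = 24 0f 73 6f 0f

#0 dst[0x15+2] := {0xd0,0x6f}
#1 dst[0x0e+3] := {0x90,0x24,0xf4}
#2 dst[0x10+6] := {0x5c,0x0f,0xd0,0x6f,0x5a,0xdf}
#3 dst[0x08+4] := {0x5c,0x0f,0xd0,0x6f}
query mem[0x0f]=0x24, mem[0x11]=0x0f, mem[0x05]=0x73, mem[0x0b]=0x6f, mem[0x09]=0x0f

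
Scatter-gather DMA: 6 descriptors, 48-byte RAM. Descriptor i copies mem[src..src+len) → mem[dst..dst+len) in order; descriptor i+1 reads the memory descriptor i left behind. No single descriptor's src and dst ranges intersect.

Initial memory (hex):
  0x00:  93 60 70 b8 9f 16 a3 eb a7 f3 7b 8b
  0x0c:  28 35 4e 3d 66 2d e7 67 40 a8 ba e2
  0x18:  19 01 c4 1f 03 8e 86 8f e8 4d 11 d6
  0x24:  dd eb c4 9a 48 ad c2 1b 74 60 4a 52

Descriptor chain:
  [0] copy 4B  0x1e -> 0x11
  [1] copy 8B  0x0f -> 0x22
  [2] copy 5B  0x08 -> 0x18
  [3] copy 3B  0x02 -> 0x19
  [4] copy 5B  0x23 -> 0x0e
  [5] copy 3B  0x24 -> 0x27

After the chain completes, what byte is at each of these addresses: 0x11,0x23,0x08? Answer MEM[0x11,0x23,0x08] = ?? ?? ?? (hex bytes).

MEM[0x11,0x23,0x08] = e8 66 a7

D0: mem[0x11..0x14] <- [86 8f e8 4d]
D1: mem[0x22..0x29] <- [3d 66 86 8f e8 4d a8 ba]
D2: mem[0x18..0x1c] <- [a7 f3 7b 8b 28]
D3: mem[0x19..0x1b] <- [70 b8 9f]
D4: mem[0x0e..0x12] <- [66 86 8f e8 4d]
D5: mem[0x27..0x29] <- [86 8f e8]
query mem[0x11]=0xe8, mem[0x23]=0x66, mem[0x08]=0xa7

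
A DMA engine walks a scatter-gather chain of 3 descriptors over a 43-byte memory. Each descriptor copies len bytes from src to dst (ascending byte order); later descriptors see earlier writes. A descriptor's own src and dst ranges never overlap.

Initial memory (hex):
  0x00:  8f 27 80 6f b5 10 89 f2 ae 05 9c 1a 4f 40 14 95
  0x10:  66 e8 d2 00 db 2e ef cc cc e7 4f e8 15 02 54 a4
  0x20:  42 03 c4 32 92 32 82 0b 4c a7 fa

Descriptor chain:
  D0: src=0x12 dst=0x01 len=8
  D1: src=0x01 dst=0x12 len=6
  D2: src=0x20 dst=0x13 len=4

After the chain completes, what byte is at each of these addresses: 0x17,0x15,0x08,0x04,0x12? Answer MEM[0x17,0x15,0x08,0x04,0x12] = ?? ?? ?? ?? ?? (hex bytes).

MEM[0x17,0x15,0x08,0x04,0x12] = cc c4 e7 2e d2

#0 dst[0x01+8] := {0xd2,0x00,0xdb,0x2e,0xef,0xcc,0xcc,0xe7}
#1 dst[0x12+6] := {0xd2,0x00,0xdb,0x2e,0xef,0xcc}
#2 dst[0x13+4] := {0x42,0x03,0xc4,0x32}
query mem[0x17]=0xcc, mem[0x15]=0xc4, mem[0x08]=0xe7, mem[0x04]=0x2e, mem[0x12]=0xd2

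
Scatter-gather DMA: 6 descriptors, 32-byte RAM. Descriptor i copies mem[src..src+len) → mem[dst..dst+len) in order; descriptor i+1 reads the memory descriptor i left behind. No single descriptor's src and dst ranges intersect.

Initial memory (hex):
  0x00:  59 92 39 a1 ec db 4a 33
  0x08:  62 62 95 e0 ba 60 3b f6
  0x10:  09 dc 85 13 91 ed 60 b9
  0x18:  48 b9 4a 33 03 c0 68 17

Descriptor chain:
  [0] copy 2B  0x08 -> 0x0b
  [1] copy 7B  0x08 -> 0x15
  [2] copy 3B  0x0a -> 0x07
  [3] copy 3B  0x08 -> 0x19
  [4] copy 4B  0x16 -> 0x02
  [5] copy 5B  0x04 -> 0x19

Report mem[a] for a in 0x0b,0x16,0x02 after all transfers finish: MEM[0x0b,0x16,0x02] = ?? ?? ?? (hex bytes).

[0] 0x08->0x0b len=2 : 62 62
[1] 0x08->0x15 len=7 : 62 62 95 62 62 60 3b
[2] 0x0a->0x07 len=3 : 95 62 62
[3] 0x08->0x19 len=3 : 62 62 95
[4] 0x16->0x02 len=4 : 62 95 62 62
[5] 0x04->0x19 len=5 : 62 62 4a 95 62
query mem[0x0b]=0x62, mem[0x16]=0x62, mem[0x02]=0x62

MEM[0x0b,0x16,0x02] = 62 62 62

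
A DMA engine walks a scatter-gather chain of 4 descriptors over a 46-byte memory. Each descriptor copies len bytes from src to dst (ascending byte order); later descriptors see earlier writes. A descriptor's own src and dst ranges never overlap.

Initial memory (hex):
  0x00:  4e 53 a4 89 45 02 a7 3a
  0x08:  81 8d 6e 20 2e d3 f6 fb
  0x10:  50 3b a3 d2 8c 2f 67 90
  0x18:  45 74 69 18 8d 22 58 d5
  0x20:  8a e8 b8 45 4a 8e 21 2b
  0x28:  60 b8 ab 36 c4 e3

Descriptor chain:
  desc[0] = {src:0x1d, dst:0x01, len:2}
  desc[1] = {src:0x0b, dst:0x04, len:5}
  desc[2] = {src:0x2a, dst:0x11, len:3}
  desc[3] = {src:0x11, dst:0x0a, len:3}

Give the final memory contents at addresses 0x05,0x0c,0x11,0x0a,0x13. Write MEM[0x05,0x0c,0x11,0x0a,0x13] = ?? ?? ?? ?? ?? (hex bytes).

[0] 0x1d->0x01 len=2 : 22 58
[1] 0x0b->0x04 len=5 : 20 2e d3 f6 fb
[2] 0x2a->0x11 len=3 : ab 36 c4
[3] 0x11->0x0a len=3 : ab 36 c4
query mem[0x05]=0x2e, mem[0x0c]=0xc4, mem[0x11]=0xab, mem[0x0a]=0xab, mem[0x13]=0xc4

MEM[0x05,0x0c,0x11,0x0a,0x13] = 2e c4 ab ab c4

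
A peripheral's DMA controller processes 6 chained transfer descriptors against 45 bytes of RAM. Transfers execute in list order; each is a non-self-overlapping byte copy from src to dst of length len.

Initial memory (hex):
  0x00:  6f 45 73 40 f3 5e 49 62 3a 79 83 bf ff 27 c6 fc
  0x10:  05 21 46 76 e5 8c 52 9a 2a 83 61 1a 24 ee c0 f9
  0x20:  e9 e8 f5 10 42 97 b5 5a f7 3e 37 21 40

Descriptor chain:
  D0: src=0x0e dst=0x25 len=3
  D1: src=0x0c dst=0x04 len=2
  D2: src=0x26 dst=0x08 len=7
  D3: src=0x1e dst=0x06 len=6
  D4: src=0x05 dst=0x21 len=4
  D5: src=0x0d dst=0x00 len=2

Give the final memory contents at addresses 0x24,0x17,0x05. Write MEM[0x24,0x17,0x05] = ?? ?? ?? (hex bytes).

  after D0: wrote 3B at 0x25 = c6fc05
  after D1: wrote 2B at 0x04 = ff27
  after D2: wrote 7B at 0x08 = fc05f73e372140
  after D3: wrote 6B at 0x06 = c0f9e9e8f510
  after D4: wrote 4B at 0x21 = 27c0f9e9
  after D5: wrote 2B at 0x00 = 2140
query mem[0x24]=0xe9, mem[0x17]=0x9a, mem[0x05]=0x27

MEM[0x24,0x17,0x05] = e9 9a 27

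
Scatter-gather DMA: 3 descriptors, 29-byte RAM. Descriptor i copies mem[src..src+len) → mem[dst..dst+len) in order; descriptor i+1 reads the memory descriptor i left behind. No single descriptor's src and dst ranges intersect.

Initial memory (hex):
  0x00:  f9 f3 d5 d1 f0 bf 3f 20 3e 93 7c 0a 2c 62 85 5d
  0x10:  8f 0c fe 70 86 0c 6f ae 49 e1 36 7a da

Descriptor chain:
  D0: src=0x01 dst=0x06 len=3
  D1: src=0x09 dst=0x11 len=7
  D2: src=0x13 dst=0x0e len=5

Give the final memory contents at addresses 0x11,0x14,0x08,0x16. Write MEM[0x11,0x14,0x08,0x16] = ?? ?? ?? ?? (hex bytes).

MEM[0x11,0x14,0x08,0x16] = 85 2c d1 85

  after D0: wrote 3B at 0x06 = f3d5d1
  after D1: wrote 7B at 0x11 = 937c0a2c62855d
  after D2: wrote 5B at 0x0e = 0a2c62855d
query mem[0x11]=0x85, mem[0x14]=0x2c, mem[0x08]=0xd1, mem[0x16]=0x85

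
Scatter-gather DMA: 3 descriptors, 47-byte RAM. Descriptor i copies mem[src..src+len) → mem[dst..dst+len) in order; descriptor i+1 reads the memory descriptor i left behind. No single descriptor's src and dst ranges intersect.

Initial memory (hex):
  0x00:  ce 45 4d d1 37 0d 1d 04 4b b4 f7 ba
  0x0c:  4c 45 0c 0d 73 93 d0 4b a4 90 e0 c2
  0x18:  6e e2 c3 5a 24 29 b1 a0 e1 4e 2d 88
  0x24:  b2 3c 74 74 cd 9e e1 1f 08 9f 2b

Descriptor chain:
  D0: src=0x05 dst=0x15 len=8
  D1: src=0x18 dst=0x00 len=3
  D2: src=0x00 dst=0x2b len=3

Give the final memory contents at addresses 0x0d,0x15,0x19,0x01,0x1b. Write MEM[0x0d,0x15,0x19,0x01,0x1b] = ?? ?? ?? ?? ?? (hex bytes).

MEM[0x0d,0x15,0x19,0x01,0x1b] = 45 0d b4 b4 ba

#0 dst[0x15+8] := {0x0d,0x1d,0x04,0x4b,0xb4,0xf7,0xba,0x4c}
#1 dst[0x00+3] := {0x4b,0xb4,0xf7}
#2 dst[0x2b+3] := {0x4b,0xb4,0xf7}
query mem[0x0d]=0x45, mem[0x15]=0x0d, mem[0x19]=0xb4, mem[0x01]=0xb4, mem[0x1b]=0xba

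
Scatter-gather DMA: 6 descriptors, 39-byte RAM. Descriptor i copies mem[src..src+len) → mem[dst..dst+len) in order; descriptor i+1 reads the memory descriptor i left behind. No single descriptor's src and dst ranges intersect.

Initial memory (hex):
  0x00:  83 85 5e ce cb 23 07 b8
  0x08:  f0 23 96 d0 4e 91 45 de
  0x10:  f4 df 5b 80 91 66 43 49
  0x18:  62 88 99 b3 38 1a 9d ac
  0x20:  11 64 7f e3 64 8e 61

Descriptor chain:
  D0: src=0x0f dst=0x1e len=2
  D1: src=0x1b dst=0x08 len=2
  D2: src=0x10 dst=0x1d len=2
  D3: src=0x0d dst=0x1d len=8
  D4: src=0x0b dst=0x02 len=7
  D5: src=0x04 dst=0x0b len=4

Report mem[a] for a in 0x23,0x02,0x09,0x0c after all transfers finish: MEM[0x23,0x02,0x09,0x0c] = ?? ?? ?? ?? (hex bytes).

#0 dst[0x1e+2] := {0xde,0xf4}
#1 dst[0x08+2] := {0xb3,0x38}
#2 dst[0x1d+2] := {0xf4,0xdf}
#3 dst[0x1d+8] := {0x91,0x45,0xde,0xf4,0xdf,0x5b,0x80,0x91}
#4 dst[0x02+7] := {0xd0,0x4e,0x91,0x45,0xde,0xf4,0xdf}
#5 dst[0x0b+4] := {0x91,0x45,0xde,0xf4}
query mem[0x23]=0x80, mem[0x02]=0xd0, mem[0x09]=0x38, mem[0x0c]=0x45

MEM[0x23,0x02,0x09,0x0c] = 80 d0 38 45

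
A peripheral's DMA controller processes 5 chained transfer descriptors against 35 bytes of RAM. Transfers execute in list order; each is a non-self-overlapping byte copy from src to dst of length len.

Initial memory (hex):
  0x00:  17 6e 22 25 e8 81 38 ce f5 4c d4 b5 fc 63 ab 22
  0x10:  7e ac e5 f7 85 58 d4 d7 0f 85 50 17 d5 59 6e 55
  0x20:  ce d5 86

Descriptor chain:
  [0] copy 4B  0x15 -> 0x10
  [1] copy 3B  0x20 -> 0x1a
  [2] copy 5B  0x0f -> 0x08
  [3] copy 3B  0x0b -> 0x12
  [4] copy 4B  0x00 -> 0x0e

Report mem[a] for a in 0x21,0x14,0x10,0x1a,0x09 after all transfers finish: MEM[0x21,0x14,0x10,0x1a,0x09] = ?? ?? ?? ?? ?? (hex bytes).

MEM[0x21,0x14,0x10,0x1a,0x09] = d5 63 22 ce 58

D0: mem[0x10..0x13] <- [58 d4 d7 0f]
D1: mem[0x1a..0x1c] <- [ce d5 86]
D2: mem[0x08..0x0c] <- [22 58 d4 d7 0f]
D3: mem[0x12..0x14] <- [d7 0f 63]
D4: mem[0x0e..0x11] <- [17 6e 22 25]
query mem[0x21]=0xd5, mem[0x14]=0x63, mem[0x10]=0x22, mem[0x1a]=0xce, mem[0x09]=0x58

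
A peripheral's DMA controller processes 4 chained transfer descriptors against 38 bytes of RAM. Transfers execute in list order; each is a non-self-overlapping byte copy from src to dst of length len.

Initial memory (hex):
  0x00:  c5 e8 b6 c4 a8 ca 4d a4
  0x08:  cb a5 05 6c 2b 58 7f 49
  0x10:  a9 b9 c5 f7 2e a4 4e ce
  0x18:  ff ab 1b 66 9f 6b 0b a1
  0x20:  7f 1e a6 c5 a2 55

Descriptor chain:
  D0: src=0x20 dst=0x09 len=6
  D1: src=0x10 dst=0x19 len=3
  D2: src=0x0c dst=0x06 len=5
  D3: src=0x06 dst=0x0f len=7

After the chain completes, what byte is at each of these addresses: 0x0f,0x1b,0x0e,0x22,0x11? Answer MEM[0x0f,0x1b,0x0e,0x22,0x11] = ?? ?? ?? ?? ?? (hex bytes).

MEM[0x0f,0x1b,0x0e,0x22,0x11] = c5 c5 55 a6 55

#0 dst[0x09+6] := {0x7f,0x1e,0xa6,0xc5,0xa2,0x55}
#1 dst[0x19+3] := {0xa9,0xb9,0xc5}
#2 dst[0x06+5] := {0xc5,0xa2,0x55,0x49,0xa9}
#3 dst[0x0f+7] := {0xc5,0xa2,0x55,0x49,0xa9,0xa6,0xc5}
query mem[0x0f]=0xc5, mem[0x1b]=0xc5, mem[0x0e]=0x55, mem[0x22]=0xa6, mem[0x11]=0x55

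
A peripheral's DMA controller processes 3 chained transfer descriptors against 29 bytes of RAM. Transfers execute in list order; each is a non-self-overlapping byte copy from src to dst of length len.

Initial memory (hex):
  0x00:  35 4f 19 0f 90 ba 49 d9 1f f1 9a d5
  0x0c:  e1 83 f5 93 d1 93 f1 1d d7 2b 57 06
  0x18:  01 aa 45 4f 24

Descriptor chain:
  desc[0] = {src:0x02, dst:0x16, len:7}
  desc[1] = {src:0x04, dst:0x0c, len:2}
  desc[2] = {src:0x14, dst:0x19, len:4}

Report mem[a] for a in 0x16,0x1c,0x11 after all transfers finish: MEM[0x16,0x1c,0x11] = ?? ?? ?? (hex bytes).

  after D0: wrote 7B at 0x16 = 190f90ba49d91f
  after D1: wrote 2B at 0x0c = 90ba
  after D2: wrote 4B at 0x19 = d72b190f
query mem[0x16]=0x19, mem[0x1c]=0x0f, mem[0x11]=0x93

MEM[0x16,0x1c,0x11] = 19 0f 93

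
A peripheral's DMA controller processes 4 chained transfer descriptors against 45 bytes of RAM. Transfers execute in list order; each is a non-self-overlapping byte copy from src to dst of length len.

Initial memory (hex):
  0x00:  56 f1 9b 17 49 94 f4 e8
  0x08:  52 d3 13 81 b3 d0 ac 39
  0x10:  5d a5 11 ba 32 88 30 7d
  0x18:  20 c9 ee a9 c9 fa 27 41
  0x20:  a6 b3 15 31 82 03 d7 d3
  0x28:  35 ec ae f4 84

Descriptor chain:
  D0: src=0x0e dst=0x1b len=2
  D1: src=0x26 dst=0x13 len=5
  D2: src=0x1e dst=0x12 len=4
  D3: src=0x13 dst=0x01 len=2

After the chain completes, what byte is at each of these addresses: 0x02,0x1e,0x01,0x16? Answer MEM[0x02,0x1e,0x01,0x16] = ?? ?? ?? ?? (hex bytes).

D0: mem[0x1b..0x1c] <- [ac 39]
D1: mem[0x13..0x17] <- [d7 d3 35 ec ae]
D2: mem[0x12..0x15] <- [27 41 a6 b3]
D3: mem[0x01..0x02] <- [41 a6]
query mem[0x02]=0xa6, mem[0x1e]=0x27, mem[0x01]=0x41, mem[0x16]=0xec

MEM[0x02,0x1e,0x01,0x16] = a6 27 41 ec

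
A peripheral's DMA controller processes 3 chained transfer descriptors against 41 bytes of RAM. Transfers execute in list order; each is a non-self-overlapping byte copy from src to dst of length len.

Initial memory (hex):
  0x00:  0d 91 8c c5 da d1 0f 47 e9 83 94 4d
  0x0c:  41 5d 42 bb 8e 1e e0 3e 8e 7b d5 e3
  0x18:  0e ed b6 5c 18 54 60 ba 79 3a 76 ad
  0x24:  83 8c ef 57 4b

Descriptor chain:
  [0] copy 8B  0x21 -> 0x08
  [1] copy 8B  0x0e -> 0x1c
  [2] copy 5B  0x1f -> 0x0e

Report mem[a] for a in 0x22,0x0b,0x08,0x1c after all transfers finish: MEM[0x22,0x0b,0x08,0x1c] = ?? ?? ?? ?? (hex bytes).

D0: mem[0x08..0x0f] <- [3a 76 ad 83 8c ef 57 4b]
D1: mem[0x1c..0x23] <- [57 4b 8e 1e e0 3e 8e 7b]
D2: mem[0x0e..0x12] <- [1e e0 3e 8e 7b]
query mem[0x22]=0x8e, mem[0x0b]=0x83, mem[0x08]=0x3a, mem[0x1c]=0x57

MEM[0x22,0x0b,0x08,0x1c] = 8e 83 3a 57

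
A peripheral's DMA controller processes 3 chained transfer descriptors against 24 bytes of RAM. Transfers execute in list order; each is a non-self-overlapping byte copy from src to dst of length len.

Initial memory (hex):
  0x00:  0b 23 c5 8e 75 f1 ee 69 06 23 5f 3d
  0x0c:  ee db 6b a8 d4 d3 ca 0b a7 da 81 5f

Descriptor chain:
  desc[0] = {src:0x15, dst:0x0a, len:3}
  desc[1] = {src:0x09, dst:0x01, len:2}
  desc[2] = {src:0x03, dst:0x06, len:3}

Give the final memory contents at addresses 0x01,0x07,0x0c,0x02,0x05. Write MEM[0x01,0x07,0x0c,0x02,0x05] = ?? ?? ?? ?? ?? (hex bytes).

MEM[0x01,0x07,0x0c,0x02,0x05] = 23 75 5f da f1

#0 dst[0x0a+3] := {0xda,0x81,0x5f}
#1 dst[0x01+2] := {0x23,0xda}
#2 dst[0x06+3] := {0x8e,0x75,0xf1}
query mem[0x01]=0x23, mem[0x07]=0x75, mem[0x0c]=0x5f, mem[0x02]=0xda, mem[0x05]=0xf1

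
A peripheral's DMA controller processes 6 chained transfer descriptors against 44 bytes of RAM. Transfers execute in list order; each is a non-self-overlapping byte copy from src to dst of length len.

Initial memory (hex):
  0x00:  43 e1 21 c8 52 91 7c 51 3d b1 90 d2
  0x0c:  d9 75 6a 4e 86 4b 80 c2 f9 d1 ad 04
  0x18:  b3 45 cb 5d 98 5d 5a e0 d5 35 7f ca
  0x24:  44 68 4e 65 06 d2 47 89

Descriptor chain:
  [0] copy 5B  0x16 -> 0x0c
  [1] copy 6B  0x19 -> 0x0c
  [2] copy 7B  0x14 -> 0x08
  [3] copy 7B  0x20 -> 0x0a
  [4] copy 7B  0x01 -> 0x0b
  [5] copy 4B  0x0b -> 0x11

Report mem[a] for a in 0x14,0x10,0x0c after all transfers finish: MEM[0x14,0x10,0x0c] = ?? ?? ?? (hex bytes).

MEM[0x14,0x10,0x0c] = 52 7c 21

D0: mem[0x0c..0x10] <- [ad 04 b3 45 cb]
D1: mem[0x0c..0x11] <- [45 cb 5d 98 5d 5a]
D2: mem[0x08..0x0e] <- [f9 d1 ad 04 b3 45 cb]
D3: mem[0x0a..0x10] <- [d5 35 7f ca 44 68 4e]
D4: mem[0x0b..0x11] <- [e1 21 c8 52 91 7c 51]
D5: mem[0x11..0x14] <- [e1 21 c8 52]
query mem[0x14]=0x52, mem[0x10]=0x7c, mem[0x0c]=0x21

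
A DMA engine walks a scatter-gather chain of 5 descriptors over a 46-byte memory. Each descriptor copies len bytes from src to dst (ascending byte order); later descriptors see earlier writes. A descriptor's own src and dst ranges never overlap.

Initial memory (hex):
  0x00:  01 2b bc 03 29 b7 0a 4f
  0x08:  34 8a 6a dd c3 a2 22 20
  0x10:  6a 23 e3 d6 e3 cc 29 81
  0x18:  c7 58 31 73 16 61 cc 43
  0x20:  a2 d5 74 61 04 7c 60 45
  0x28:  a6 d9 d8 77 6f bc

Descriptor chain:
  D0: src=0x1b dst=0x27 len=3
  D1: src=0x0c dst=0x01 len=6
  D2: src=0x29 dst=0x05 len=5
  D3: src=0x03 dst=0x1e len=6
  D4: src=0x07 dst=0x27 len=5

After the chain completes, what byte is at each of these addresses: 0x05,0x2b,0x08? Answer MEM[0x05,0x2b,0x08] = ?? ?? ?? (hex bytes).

#0 dst[0x27+3] := {0x73,0x16,0x61}
#1 dst[0x01+6] := {0xc3,0xa2,0x22,0x20,0x6a,0x23}
#2 dst[0x05+5] := {0x61,0xd8,0x77,0x6f,0xbc}
#3 dst[0x1e+6] := {0x22,0x20,0x61,0xd8,0x77,0x6f}
#4 dst[0x27+5] := {0x77,0x6f,0xbc,0x6a,0xdd}
query mem[0x05]=0x61, mem[0x2b]=0xdd, mem[0x08]=0x6f

MEM[0x05,0x2b,0x08] = 61 dd 6f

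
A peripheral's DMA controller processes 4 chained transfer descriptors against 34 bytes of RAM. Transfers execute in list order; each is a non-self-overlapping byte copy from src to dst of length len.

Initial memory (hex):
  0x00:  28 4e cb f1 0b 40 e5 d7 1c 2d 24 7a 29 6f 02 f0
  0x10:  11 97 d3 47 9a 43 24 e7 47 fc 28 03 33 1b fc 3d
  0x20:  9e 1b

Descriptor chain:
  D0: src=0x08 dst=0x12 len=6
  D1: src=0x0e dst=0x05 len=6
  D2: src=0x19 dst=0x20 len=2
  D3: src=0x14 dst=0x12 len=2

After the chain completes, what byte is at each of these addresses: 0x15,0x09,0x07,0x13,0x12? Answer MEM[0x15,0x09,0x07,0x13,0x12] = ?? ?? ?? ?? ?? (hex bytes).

MEM[0x15,0x09,0x07,0x13,0x12] = 7a 1c 11 7a 24

[0] 0x08->0x12 len=6 : 1c 2d 24 7a 29 6f
[1] 0x0e->0x05 len=6 : 02 f0 11 97 1c 2d
[2] 0x19->0x20 len=2 : fc 28
[3] 0x14->0x12 len=2 : 24 7a
query mem[0x15]=0x7a, mem[0x09]=0x1c, mem[0x07]=0x11, mem[0x13]=0x7a, mem[0x12]=0x24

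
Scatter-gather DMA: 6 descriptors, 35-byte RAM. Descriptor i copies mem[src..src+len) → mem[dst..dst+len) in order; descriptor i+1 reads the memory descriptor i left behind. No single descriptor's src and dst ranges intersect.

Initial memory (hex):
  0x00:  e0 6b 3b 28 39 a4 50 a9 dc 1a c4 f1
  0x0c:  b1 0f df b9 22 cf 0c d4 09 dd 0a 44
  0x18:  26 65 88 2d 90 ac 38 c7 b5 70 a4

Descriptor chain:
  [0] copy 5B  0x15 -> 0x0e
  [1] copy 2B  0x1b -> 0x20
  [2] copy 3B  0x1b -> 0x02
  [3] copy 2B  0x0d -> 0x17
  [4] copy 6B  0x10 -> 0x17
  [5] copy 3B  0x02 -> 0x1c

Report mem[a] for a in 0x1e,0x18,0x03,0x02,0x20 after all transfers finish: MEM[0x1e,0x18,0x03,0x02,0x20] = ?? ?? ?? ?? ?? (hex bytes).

MEM[0x1e,0x18,0x03,0x02,0x20] = ac 26 90 2d 2d

D0: mem[0x0e..0x12] <- [dd 0a 44 26 65]
D1: mem[0x20..0x21] <- [2d 90]
D2: mem[0x02..0x04] <- [2d 90 ac]
D3: mem[0x17..0x18] <- [0f dd]
D4: mem[0x17..0x1c] <- [44 26 65 d4 09 dd]
D5: mem[0x1c..0x1e] <- [2d 90 ac]
query mem[0x1e]=0xac, mem[0x18]=0x26, mem[0x03]=0x90, mem[0x02]=0x2d, mem[0x20]=0x2d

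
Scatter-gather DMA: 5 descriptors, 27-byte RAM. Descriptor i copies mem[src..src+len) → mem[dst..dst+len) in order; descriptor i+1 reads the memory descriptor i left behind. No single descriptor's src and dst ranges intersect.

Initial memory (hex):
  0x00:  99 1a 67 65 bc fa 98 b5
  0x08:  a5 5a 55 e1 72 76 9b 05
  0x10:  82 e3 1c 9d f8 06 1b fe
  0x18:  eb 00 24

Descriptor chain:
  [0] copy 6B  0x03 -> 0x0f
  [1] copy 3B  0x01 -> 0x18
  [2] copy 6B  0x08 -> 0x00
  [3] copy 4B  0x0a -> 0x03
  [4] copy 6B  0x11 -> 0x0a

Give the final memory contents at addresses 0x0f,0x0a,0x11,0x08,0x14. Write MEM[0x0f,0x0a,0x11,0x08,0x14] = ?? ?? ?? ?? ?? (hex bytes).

[0] 0x03->0x0f len=6 : 65 bc fa 98 b5 a5
[1] 0x01->0x18 len=3 : 1a 67 65
[2] 0x08->0x00 len=6 : a5 5a 55 e1 72 76
[3] 0x0a->0x03 len=4 : 55 e1 72 76
[4] 0x11->0x0a len=6 : fa 98 b5 a5 06 1b
query mem[0x0f]=0x1b, mem[0x0a]=0xfa, mem[0x11]=0xfa, mem[0x08]=0xa5, mem[0x14]=0xa5

MEM[0x0f,0x0a,0x11,0x08,0x14] = 1b fa fa a5 a5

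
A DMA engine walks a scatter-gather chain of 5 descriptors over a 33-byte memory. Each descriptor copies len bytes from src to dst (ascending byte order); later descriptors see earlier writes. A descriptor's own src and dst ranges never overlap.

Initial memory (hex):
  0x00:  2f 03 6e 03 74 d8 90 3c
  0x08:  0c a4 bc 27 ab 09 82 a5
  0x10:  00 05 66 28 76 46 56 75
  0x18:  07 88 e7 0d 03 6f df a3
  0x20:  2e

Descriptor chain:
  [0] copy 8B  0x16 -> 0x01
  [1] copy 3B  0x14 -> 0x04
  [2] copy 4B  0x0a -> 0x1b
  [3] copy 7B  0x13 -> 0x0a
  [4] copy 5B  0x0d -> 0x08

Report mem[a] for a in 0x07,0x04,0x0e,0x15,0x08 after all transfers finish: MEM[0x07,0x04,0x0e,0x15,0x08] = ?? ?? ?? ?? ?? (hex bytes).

  after D0: wrote 8B at 0x01 = 56750788e70d036f
  after D1: wrote 3B at 0x04 = 764656
  after D2: wrote 4B at 0x1b = bc27ab09
  after D3: wrote 7B at 0x0a = 28764656750788
  after D4: wrote 5B at 0x08 = 5675078805
query mem[0x07]=0x03, mem[0x04]=0x76, mem[0x0e]=0x75, mem[0x15]=0x46, mem[0x08]=0x56

MEM[0x07,0x04,0x0e,0x15,0x08] = 03 76 75 46 56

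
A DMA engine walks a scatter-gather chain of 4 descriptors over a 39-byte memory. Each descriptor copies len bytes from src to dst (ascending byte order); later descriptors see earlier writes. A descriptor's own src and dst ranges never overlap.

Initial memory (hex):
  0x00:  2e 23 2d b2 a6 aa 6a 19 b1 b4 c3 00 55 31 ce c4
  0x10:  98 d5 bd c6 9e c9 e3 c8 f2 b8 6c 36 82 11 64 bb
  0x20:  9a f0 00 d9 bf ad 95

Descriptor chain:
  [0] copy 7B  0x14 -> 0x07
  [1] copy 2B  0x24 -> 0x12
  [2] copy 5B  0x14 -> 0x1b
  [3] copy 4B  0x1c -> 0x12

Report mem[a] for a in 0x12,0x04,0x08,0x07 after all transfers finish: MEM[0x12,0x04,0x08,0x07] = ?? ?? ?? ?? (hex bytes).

MEM[0x12,0x04,0x08,0x07] = c9 a6 c9 9e

#0 dst[0x07+7] := {0x9e,0xc9,0xe3,0xc8,0xf2,0xb8,0x6c}
#1 dst[0x12+2] := {0xbf,0xad}
#2 dst[0x1b+5] := {0x9e,0xc9,0xe3,0xc8,0xf2}
#3 dst[0x12+4] := {0xc9,0xe3,0xc8,0xf2}
query mem[0x12]=0xc9, mem[0x04]=0xa6, mem[0x08]=0xc9, mem[0x07]=0x9e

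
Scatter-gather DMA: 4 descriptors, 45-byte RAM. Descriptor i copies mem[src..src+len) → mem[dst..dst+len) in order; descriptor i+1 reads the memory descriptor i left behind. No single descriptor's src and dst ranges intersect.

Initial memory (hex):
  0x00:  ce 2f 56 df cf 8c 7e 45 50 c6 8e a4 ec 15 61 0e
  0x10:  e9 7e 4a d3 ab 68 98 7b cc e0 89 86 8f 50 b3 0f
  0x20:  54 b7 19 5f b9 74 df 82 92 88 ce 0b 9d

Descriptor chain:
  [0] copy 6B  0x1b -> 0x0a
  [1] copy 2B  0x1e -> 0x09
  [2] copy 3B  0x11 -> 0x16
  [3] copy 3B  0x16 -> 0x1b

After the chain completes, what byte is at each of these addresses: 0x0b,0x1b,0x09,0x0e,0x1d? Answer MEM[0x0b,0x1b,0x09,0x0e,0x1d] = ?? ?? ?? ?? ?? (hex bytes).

[0] 0x1b->0x0a len=6 : 86 8f 50 b3 0f 54
[1] 0x1e->0x09 len=2 : b3 0f
[2] 0x11->0x16 len=3 : 7e 4a d3
[3] 0x16->0x1b len=3 : 7e 4a d3
query mem[0x0b]=0x8f, mem[0x1b]=0x7e, mem[0x09]=0xb3, mem[0x0e]=0x0f, mem[0x1d]=0xd3

MEM[0x0b,0x1b,0x09,0x0e,0x1d] = 8f 7e b3 0f d3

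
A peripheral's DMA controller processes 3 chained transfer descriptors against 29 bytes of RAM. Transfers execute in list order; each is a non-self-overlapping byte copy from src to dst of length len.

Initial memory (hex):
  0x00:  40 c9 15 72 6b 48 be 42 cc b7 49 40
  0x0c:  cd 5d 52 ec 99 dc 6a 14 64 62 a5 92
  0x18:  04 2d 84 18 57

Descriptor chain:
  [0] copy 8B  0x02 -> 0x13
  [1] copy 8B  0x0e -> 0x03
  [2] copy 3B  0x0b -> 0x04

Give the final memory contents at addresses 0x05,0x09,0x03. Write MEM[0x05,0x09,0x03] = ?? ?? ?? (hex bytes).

D0: mem[0x13..0x1a] <- [15 72 6b 48 be 42 cc b7]
D1: mem[0x03..0x0a] <- [52 ec 99 dc 6a 15 72 6b]
D2: mem[0x04..0x06] <- [40 cd 5d]
query mem[0x05]=0xcd, mem[0x09]=0x72, mem[0x03]=0x52

MEM[0x05,0x09,0x03] = cd 72 52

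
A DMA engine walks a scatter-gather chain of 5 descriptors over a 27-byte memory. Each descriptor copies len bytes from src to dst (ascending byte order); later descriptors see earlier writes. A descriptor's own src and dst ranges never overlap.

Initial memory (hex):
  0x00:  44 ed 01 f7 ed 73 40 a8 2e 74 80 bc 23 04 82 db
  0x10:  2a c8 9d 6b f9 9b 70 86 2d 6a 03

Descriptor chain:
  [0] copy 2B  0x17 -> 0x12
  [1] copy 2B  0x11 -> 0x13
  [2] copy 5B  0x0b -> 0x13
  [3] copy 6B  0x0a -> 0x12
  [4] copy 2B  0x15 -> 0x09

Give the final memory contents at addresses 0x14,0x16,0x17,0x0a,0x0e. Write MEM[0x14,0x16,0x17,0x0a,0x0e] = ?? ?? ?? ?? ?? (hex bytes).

MEM[0x14,0x16,0x17,0x0a,0x0e] = 23 82 db 82 82

D0: mem[0x12..0x13] <- [86 2d]
D1: mem[0x13..0x14] <- [c8 86]
D2: mem[0x13..0x17] <- [bc 23 04 82 db]
D3: mem[0x12..0x17] <- [80 bc 23 04 82 db]
D4: mem[0x09..0x0a] <- [04 82]
query mem[0x14]=0x23, mem[0x16]=0x82, mem[0x17]=0xdb, mem[0x0a]=0x82, mem[0x0e]=0x82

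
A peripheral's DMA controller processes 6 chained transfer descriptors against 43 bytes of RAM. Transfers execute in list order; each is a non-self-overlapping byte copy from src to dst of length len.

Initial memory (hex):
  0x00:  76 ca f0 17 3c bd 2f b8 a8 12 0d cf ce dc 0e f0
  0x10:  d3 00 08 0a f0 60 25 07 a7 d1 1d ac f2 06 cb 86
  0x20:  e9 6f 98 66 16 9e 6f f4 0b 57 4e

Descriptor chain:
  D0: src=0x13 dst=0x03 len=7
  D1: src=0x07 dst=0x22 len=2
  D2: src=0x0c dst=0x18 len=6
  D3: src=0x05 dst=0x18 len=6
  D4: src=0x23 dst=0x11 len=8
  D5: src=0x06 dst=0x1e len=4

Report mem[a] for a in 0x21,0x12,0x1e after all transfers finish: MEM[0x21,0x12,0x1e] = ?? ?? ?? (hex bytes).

[0] 0x13->0x03 len=7 : 0a f0 60 25 07 a7 d1
[1] 0x07->0x22 len=2 : 07 a7
[2] 0x0c->0x18 len=6 : ce dc 0e f0 d3 00
[3] 0x05->0x18 len=6 : 60 25 07 a7 d1 0d
[4] 0x23->0x11 len=8 : a7 16 9e 6f f4 0b 57 4e
[5] 0x06->0x1e len=4 : 25 07 a7 d1
query mem[0x21]=0xd1, mem[0x12]=0x16, mem[0x1e]=0x25

MEM[0x21,0x12,0x1e] = d1 16 25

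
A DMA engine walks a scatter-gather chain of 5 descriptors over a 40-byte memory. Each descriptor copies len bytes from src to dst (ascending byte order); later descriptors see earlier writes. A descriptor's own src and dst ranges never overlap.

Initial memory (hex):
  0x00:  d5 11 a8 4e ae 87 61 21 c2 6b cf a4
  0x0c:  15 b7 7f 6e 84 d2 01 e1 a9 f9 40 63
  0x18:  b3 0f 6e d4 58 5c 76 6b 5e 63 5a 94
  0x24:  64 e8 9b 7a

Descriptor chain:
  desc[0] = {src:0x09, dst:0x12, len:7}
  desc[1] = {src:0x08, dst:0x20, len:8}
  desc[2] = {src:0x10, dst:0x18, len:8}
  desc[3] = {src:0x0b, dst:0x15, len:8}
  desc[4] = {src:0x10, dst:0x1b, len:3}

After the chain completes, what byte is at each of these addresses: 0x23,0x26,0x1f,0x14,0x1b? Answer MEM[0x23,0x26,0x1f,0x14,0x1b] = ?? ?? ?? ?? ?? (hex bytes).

  after D0: wrote 7B at 0x12 = 6bcfa415b77f6e
  after D1: wrote 8B at 0x20 = c26bcfa415b77f6e
  after D2: wrote 8B at 0x18 = 84d26bcfa415b77f
  after D3: wrote 8B at 0x15 = a415b77f6e84d26b
  after D4: wrote 3B at 0x1b = 84d26b
query mem[0x23]=0xa4, mem[0x26]=0x7f, mem[0x1f]=0x7f, mem[0x14]=0xa4, mem[0x1b]=0x84

MEM[0x23,0x26,0x1f,0x14,0x1b] = a4 7f 7f a4 84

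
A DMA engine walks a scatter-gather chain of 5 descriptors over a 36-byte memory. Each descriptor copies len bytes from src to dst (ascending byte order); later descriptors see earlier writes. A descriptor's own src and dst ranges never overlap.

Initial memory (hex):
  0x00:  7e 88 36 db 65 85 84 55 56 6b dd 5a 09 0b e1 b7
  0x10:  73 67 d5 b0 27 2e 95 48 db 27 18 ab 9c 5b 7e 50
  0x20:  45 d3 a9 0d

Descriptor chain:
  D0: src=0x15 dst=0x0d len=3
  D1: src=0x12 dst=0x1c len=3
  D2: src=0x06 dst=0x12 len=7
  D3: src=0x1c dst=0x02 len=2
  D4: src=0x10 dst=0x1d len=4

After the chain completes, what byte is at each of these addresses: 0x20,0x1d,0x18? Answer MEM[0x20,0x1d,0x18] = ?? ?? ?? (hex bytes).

[0] 0x15->0x0d len=3 : 2e 95 48
[1] 0x12->0x1c len=3 : d5 b0 27
[2] 0x06->0x12 len=7 : 84 55 56 6b dd 5a 09
[3] 0x1c->0x02 len=2 : d5 b0
[4] 0x10->0x1d len=4 : 73 67 84 55
query mem[0x20]=0x55, mem[0x1d]=0x73, mem[0x18]=0x09

MEM[0x20,0x1d,0x18] = 55 73 09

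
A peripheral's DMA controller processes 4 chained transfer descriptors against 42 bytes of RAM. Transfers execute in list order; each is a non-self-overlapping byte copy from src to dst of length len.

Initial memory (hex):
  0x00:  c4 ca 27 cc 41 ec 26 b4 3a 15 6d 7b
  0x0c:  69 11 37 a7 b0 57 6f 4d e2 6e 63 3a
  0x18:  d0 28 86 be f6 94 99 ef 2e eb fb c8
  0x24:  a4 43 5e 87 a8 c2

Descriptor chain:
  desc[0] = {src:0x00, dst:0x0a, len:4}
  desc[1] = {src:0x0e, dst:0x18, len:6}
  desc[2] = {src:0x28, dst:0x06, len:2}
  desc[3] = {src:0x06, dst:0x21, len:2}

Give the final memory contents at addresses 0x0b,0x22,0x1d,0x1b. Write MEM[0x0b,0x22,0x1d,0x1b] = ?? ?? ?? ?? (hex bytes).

MEM[0x0b,0x22,0x1d,0x1b] = ca c2 4d 57

[0] 0x00->0x0a len=4 : c4 ca 27 cc
[1] 0x0e->0x18 len=6 : 37 a7 b0 57 6f 4d
[2] 0x28->0x06 len=2 : a8 c2
[3] 0x06->0x21 len=2 : a8 c2
query mem[0x0b]=0xca, mem[0x22]=0xc2, mem[0x1d]=0x4d, mem[0x1b]=0x57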